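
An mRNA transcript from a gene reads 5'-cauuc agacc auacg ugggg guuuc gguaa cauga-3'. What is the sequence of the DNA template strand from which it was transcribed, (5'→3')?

Replace U with T to get the coding DNA strand: CATTCAGACCATACGTGGGGGTTTCGGTAACATGA. The template strand is its reverse complement (complement GTAAGTCTGGTATGCACCCCCAAAGCCATTGTACT, then reverse).

5'-TCATGTTACCGAAACCCCCACGTATGGTCTGAATG-3'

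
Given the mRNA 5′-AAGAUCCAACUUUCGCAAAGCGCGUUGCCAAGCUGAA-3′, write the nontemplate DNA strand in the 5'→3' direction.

The coding DNA strand has the same 5'→3' sequence as the mRNA with U replaced by T.

5'-AAGATCCAACTTTCGCAAAGCGCGTTGCCAAGCTGAA-3'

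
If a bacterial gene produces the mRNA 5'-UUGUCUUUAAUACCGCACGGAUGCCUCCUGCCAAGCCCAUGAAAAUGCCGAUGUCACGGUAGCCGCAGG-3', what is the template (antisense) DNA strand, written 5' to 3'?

Replace U with T to get the coding DNA strand: TTGTCTTTAATACCGCACGGATGCCTCCTGCCAAGCCCATGAAAATGCCGATGTCACGGTAGCCGCAGG. The template strand is its reverse complement (complement AACAGAAATTATGGCGTGCCTACGGAGGACGGTTCGGGTACTTTTACGGCTACAGTGCCATCGGCGTCC, then reverse).

5'-CCTGCGGCTACCGTGACATCGGCATTTTCATGGGCTTGGCAGGAGGCATCCGTGCGGTATTAAAGACAA-3'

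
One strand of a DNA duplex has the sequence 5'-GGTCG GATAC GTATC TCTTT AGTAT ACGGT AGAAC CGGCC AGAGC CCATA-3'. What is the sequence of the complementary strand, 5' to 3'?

5'-TATGGGCTCTGGCCGGTTCTACCGTATACTAAAGAGATACGTATCCGACC-3'

Pairing A↔T and G↔C gives CCAGCCTATGCATAGAGAAATCATATGCCATCTTGGCCGGTCTCGGGTAT, running 3'→5'. Reverse for the 5'→3' convention.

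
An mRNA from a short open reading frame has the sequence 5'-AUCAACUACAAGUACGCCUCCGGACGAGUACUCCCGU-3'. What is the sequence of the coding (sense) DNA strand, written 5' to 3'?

The coding DNA strand has the same 5'→3' sequence as the mRNA with U replaced by T.

5'-ATCAACTACAAGTACGCCTCCGGACGAGTACTCCCGT-3'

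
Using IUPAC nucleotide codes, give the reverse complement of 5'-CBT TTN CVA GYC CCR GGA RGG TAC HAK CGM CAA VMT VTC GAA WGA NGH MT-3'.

Standard pairs A↔T, G↔C; ambiguity codes pair R↔Y, M↔K, W↔W, B↔V, H↔D, N↔N. Complement (GVAAANGBTCRGGGYCCTYCCATGDTMGCKGTTBKABAGCTTWCTNCDKA), then reverse for 5'→3'.

5'-AKDCNTCWTTCGABAKBTTGKCGMTDGTACCYTCCYGGGRCTBGNAAAVG-3'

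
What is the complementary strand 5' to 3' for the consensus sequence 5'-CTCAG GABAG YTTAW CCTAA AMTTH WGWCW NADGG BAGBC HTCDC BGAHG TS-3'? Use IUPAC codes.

Standard pairs A↔T, G↔C; ambiguity codes pair Y↔R, M↔K, W↔W, S↔S, B↔V, D↔H, N↔N. Complement (GAGTCCTVTCRAATWGGATTTKAADWCWGWNTHCCVTCVGDAGHGVCTDCAS), then reverse for 5'→3'.

5'-SACDTCVGHGADGVCTVCCHTNWGWCWDAAKTTTAGGWTAARCTVTCCTGAG-3'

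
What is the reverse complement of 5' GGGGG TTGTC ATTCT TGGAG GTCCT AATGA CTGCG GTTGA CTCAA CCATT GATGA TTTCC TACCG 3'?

5'-CGGTAGGAAATCATCAATGGTTGAGTCAACCGCAGTCATTAGGACCTCCAAGAATGACAACCCCC-3'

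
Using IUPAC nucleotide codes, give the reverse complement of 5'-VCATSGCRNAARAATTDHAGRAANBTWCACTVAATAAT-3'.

5'-ATTATTBAGTGWAVNTTYCTDHAATTYTTNYGCSATGB-3'

Standard pairs A↔T, G↔C; ambiguity codes pair R↔Y, W↔W, S↔S, B↔V, D↔H, N↔N. Complement (BGTASCGYNTTYTTAAHDTCYTTNVAWGTGABTTATTA), then reverse for 5'→3'.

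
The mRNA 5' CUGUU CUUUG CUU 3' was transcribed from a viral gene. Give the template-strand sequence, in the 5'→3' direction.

5'-AAGCAAAGAACAG-3'

Replace U with T to get the coding DNA strand: CTGTTCTTTGCTT. The template strand is its reverse complement (complement GACAAGAAACGAA, then reverse).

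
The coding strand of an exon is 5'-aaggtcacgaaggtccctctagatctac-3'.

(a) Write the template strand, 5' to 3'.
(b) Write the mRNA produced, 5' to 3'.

(a) 5'-GTAGATCTAGAGGGACCTTCGTGACCTT-3'
(b) 5'-AAGGUCACGAAGGUCCCUCUAGAUCUAC-3'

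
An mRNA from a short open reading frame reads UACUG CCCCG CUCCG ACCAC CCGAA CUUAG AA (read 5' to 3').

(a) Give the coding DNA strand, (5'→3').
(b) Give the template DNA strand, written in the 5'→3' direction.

(a) The coding strand matches the mRNA with U→T.
(b) The template strand is the reverse complement of the coding strand.

(a) 5'-TACTGCCCCGCTCCGACCACCCGAACTTAGAA-3'
(b) 5'-TTCTAAGTTCGGGTGGTCGGAGCGGGGCAGTA-3'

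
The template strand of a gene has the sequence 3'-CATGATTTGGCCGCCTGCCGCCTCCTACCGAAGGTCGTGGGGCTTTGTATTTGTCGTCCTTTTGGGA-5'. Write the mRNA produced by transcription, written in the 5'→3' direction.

Reading the template 3'→5' as shown, RNA polymerase pairs each base (A→U, T→A, G↔C) to build mRNA 5'→3' directly.

5'-GUACUAAACCGGCGGACGGCGGAGGAUGGCUUCCAGCACCCCGAAACAUAAACAGCAGGAAAACCCU-3'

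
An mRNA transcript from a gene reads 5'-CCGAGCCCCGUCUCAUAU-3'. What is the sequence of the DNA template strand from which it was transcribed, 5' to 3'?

5'-ATATGAGACGGGGCTCGG-3'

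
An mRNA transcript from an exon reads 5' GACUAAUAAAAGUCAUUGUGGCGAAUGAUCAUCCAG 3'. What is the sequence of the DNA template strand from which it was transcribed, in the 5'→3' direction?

5'-CTGGATGATCATTCGCCACAATGACTTTTATTAGTC-3'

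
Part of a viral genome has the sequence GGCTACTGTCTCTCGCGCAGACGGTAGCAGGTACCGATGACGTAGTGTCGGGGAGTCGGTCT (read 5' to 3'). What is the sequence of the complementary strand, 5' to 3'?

5'-AGACCGACTCCCCGACACTACGTCATCGGTACCTGCTACCGTCTGCGCGAGAGACAGTAGCC-3'

Pairing A↔T and G↔C gives CCGATGACAGAGAGCGCGTCTGCCATCGTCCATGGCTACTGCATCACAGCCCCTCAGCCAGA, running 3'→5'. Reverse for the 5'→3' convention.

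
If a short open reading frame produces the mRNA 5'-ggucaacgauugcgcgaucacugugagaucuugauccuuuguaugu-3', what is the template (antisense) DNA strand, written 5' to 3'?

Replace U with T to get the coding DNA strand: GGTCAACGATTGCGCGATCACTGTGAGATCTTGATCCTTTGTATGT. The template strand is its reverse complement (complement CCAGTTGCTAACGCGCTAGTGACACTCTAGAACTAGGAAACATACA, then reverse).

5′-ACATACAAAGGATCAAGATCTCACAGTGATCGCGCAATCGTTGACC-3′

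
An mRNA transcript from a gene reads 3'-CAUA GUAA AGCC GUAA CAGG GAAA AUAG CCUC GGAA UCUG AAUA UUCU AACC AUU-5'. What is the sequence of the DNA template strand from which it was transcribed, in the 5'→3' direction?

Written 5'→3' the mRNA is UUACCAAUCUUAUAAGUCUAAGGCUCCGAUAAAAGGGACAAUGCCGAAAUGAUAC, so the coding DNA strand is TTACCAATCTTATAAGTCTAAGGCTCCGATAAAAGGGACAATGCCGAAATGATAC. The template is its reverse complement.

5'-GTATCATTTCGGCATTGTCCCTTTTATCGGAGCCTTAGACTTATAAGATTGGTAA-3'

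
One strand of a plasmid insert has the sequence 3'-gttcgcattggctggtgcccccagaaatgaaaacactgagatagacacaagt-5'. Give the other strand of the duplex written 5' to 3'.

5'-CAAGCGTAACCGACCACGGGGGTCTTTACTTTTGTGACTCTATCTGTGTTCA-3'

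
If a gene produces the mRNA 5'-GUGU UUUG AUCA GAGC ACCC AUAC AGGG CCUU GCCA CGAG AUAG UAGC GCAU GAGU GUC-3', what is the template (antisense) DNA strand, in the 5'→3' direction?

Replace U with T to get the coding DNA strand: GTGTTTTGATCAGAGCACCCATACAGGGCCTTGCCACGAGATAGTAGCGCATGAGTGTC. The template strand is its reverse complement (complement CACAAAACTAGTCTCGTGGGTATGTCCCGGAACGGTGCTCTATCATCGCGTACTCACAG, then reverse).

5'-GACACTCATGCGCTACTATCTCGTGGCAAGGCCCTGTATGGGTGCTCTGATCAAAACAC-3'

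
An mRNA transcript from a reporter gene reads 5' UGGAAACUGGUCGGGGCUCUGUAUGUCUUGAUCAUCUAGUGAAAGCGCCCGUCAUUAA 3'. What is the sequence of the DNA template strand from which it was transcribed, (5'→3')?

Replace U with T to get the coding DNA strand: TGGAAACTGGTCGGGGCTCTGTATGTCTTGATCATCTAGTGAAAGCGCCCGTCATTAA. The template strand is its reverse complement (complement ACCTTTGACCAGCCCCGAGACATACAGAACTAGTAGATCACTTTCGCGGGCAGTAATT, then reverse).

5'-TTAATGACGGGCGCTTTCACTAGATGATCAAGACATACAGAGCCCCGACCAGTTTCCA-3'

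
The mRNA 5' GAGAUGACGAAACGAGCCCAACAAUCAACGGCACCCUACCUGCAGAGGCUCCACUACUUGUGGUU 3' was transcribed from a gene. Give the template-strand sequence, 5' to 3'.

5'-AACCACAAGTAGTGGAGCCTCTGCAGGTAGGGTGCCGTTGATTGTTGGGCTCGTTTCGTCATCTC-3'

Replace U with T to get the coding DNA strand: GAGATGACGAAACGAGCCCAACAATCAACGGCACCCTACCTGCAGAGGCTCCACTACTTGTGGTT. The template strand is its reverse complement (complement CTCTACTGCTTTGCTCGGGTTGTTAGTTGCCGTGGGATGGACGTCTCCGAGGTGATGAACACCAA, then reverse).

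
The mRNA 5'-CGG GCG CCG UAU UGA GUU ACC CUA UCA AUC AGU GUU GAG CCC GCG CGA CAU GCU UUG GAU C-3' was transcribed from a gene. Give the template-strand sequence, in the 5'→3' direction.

5'-GATCCAAAGCATGTCGCGCGGGCTCAACACTGATTGATAGGGTAACTCAATACGGCGCCCG-3'

Replace U with T to get the coding DNA strand: CGGGCGCCGTATTGAGTTACCCTATCAATCAGTGTTGAGCCCGCGCGACATGCTTTGGATC. The template strand is its reverse complement (complement GCCCGCGGCATAACTCAATGGGATAGTTAGTCACAACTCGGGCGCGCTGTACGAAACCTAG, then reverse).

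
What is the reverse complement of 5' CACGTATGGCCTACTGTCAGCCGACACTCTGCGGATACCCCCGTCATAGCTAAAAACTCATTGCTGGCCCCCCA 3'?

5′-TGGGGGGCCAGCAATGAGTTTTTAGCTATGACGGGGGTATCCGCAGAGTGTCGGCTGACAGTAGGCCATACGTG-3′

Complement each base (A↔T, G↔C): GTGCATACCGGATGACAGTCGGCTGTGAGACGCCTATGGGGGCAGTATCGATTTTTGAGTAACGACCGGGGGGT. Then reverse.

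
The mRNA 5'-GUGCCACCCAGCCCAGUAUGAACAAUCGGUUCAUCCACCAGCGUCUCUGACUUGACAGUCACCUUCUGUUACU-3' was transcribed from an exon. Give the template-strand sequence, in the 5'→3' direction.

5'-AGTAACAGAAGGTGACTGTCAAGTCAGAGACGCTGGTGGATGAACCGATTGTTCATACTGGGCTGGGTGGCAC-3'

Replace U with T to get the coding DNA strand: GTGCCACCCAGCCCAGTATGAACAATCGGTTCATCCACCAGCGTCTCTGACTTGACAGTCACCTTCTGTTACT. The template strand is its reverse complement (complement CACGGTGGGTCGGGTCATACTTGTTAGCCAAGTAGGTGGTCGCAGAGACTGAACTGTCAGTGGAAGACAATGA, then reverse).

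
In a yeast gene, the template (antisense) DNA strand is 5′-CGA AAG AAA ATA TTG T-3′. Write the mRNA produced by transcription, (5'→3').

5′-ACAAUAUUUUCUUUCG-3′

The mRNA has the sequence of the coding strand (reverse complement of the template) with T→U. Reverse complement of CGAAAGAAAATATTGT is ACAATATTTTCTTTCG; then T→U.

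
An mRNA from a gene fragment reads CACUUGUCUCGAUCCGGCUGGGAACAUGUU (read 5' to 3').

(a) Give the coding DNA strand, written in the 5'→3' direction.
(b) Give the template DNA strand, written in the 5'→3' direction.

(a) 5'-CACTTGTCTCGATCCGGCTGGGAACATGTT-3'
(b) 5′-AACATGTTCCCAGCCGGATCGAGACAAGTG-3′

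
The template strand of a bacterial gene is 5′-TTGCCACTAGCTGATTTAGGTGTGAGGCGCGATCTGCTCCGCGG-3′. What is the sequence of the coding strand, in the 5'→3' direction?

5'-CCGCGGAGCAGATCGCGCCTCACACCTAAATCAGCTAGTGGCAA-3'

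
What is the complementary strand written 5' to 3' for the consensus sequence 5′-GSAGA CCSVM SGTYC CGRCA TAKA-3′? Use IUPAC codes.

5'-TMTATGYCGGRACSKBSGGTCTSC-3'

Standard pairs A↔T, G↔C; ambiguity codes pair R↔Y, M↔K, S↔S, V↔B. Complement (CSTCTGGSBKSCARGGCYGTATMT), then reverse for 5'→3'.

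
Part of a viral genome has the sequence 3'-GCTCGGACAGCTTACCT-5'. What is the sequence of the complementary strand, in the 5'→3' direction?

The strand is given 3'→5', so its complement runs 5'→3' in the same left-to-right order: pair each base A↔T, G↔C.

5'-CGAGCCTGTCGAATGGA-3'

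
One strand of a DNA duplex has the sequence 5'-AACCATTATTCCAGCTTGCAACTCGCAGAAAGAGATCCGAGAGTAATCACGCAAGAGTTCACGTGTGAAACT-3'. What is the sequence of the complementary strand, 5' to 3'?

The complement of AACCATTATTCCAGCTTGCAACTCGCAGAAAGAGATCCGAGAGTAATCACGCAAGAGTTCACGTGTGAAACT is TTGGTAATAAGGTCGAACGTTGAGCGTCTTTCTCTAGGCTCTCATTAGTGCGTTCTCAAGTGCACACTTTGA (A↔T, G↔C). DNA strands are antiparallel, so the complementary strand runs 3'→5'; reversing gives the 5'→3' form.

5'-AGTTTCACACGTGAACTCTTGCGTGATTACTCTCGGATCTCTTTCTGCGAGTTGCAAGCTGGAATAATGGTT-3'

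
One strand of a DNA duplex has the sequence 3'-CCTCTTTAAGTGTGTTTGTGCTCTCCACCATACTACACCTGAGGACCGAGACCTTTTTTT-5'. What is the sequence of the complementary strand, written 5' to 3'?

5'-GGAGAAATTCACACAAACACGAGAGGTGGTATGATGTGGACTCCTGGCTCTGGAAAAAAA-3'

The strand is given 3'→5', so its complement runs 5'→3' in the same left-to-right order: pair each base A↔T, G↔C.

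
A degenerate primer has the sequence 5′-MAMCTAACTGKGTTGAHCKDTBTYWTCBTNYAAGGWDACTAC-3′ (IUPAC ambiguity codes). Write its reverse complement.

Standard pairs A↔T, G↔C; ambiguity codes pair Y↔R, M↔K, W↔W, B↔V, D↔H, N↔N. Complement (KTKGATTGACMCAACTDGMHAVARWAGVANRTTCCWHTGATG), then reverse for 5'→3'.

5'-GTAGTHWCCTTRNAVGAWRAVAHMGDTCAACMCAGTTAGKTK-3'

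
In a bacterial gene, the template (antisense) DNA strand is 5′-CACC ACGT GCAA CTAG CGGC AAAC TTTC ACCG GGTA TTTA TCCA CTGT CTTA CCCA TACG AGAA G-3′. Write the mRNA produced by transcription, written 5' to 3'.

5'-CUUCUCGUAUGGGUAAGACAGUGGAUAAAUACCCGGUGAAAGUUUGCCGCUAGUUGCACGUGGUG-3'

RNA polymerase reads the template 3'→5' and synthesizes mRNA 5'→3' by base-pairing (A→U, T→A, G↔C). The complement of the template is GTGGTGCACGTTGATCGCCGTTTGAAAGTGGCCCATAAATAGGTGACAGAATGGGTATGCTCTTC; antiparallel, so 5'→3' the coding strand is CTTCTCGTATGGGTAAGACAGTGGATAAATACCCGGTGAAAGTTTGCCGCTAGTTGCACGTGGTG. Replace T with U for the mRNA.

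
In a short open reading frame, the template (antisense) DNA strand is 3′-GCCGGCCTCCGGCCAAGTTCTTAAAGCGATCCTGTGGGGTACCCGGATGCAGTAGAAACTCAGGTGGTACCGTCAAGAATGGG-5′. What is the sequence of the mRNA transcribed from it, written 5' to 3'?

Reading the template 3'→5' as shown, RNA polymerase pairs each base (A→U, T→A, G↔C) to build mRNA 5'→3' directly.

5'-CGGCCGGAGGCCGGUUCAAGAAUUUCGCUAGGACACCCCAUGGGCCUACGUCAUCUUUGAGUCCACCAUGGCAGUUCUUACCC-3'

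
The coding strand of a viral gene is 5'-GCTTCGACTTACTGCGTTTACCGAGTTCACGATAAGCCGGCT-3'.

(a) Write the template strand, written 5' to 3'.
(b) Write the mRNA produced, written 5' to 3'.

(a) The template strand is the reverse complement of the coding strand: complement CGAAGCTGAATGACGCAAATGGCTCAAGTGCTATTCGGCCGA, then reverse.
(b) mRNA matches the coding strand with T→U.

(a) 5′-AGCCGGCTTATCGTGAACTCGGTAAACGCAGTAAGTCGAAGC-3′
(b) 5′-GCUUCGACUUACUGCGUUUACCGAGUUCACGAUAAGCCGGCU-3′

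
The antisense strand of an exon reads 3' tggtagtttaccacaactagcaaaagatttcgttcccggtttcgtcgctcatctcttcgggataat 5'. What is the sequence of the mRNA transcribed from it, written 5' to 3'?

Reading the template 3'→5' as shown, RNA polymerase pairs each base (A→U, T→A, G↔C) to build mRNA 5'→3' directly.

5′-ACCAUCAAAUGGUGUUGAUCGUUUUCUAAAGCAAGGGCCAAAGCAGCGAGUAGAGAAGCCCUAUUA-3′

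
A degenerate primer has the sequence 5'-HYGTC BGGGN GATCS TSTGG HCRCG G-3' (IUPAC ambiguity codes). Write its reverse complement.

Standard pairs A↔T, G↔C; ambiguity codes pair R↔Y, S↔S, B↔V, H↔D, N↔N. Complement (DRCAGVCCCNCTAGSASACCDGYGCC), then reverse for 5'→3'.

5'-CCGYGDCCASASGATCNCCCVGACRD-3'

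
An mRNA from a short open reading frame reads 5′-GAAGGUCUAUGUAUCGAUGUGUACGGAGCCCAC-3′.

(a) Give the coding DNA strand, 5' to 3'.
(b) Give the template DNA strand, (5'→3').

(a) The coding strand matches the mRNA with U→T.
(b) The template strand is the reverse complement of the coding strand.

(a) 5′-GAAGGTCTATGTATCGATGTGTACGGAGCCCAC-3′
(b) 5'-GTGGGCTCCGTACACATCGATACATAGACCTTC-3'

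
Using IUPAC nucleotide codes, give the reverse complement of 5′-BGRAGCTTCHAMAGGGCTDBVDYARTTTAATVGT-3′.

Standard pairs A↔T, G↔C; ambiguity codes pair R↔Y, M↔K, B↔V, D↔H. Complement (VCYTCGAAGDTKTCCCGAHVBHRTYAAATTABCA), then reverse for 5'→3'.

5'-ACBATTAAAYTRHBVHAGCCCTKTDGAAGCTYCV-3'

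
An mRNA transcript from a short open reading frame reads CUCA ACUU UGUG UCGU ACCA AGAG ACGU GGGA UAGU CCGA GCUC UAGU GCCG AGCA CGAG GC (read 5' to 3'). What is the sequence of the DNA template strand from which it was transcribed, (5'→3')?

5'-GCCTCGTGCTCGGCACTAGAGCTCGGACTATCCCACGTCTCTTGGTACGACACAAAGTTGAG-3'

Replace U with T to get the coding DNA strand: CTCAACTTTGTGTCGTACCAAGAGACGTGGGATAGTCCGAGCTCTAGTGCCGAGCACGAGGC. The template strand is its reverse complement (complement GAGTTGAAACACAGCATGGTTCTCTGCACCCTATCAGGCTCGAGATCACGGCTCGTGCTCCG, then reverse).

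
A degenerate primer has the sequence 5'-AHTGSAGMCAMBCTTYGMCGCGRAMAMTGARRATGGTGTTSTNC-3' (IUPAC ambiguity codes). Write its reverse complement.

5'-GNASAACACCATYYTCAKTKTYCGCGKCRAAGVKTGKCTSCADT-3'

Standard pairs A↔T, G↔C; ambiguity codes pair R↔Y, M↔K, S↔S, B↔V, H↔D, N↔N. Complement (TDACSTCKGTKVGAARCKGCGCYTKTKACTYYTACCACAASANG), then reverse for 5'→3'.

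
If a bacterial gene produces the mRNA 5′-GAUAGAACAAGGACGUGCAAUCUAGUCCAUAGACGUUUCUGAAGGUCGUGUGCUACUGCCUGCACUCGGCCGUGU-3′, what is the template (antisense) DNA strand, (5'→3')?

5'-ACACGGCCGAGTGCAGGCAGTAGCACACGACCTTCAGAAACGTCTATGGACTAGATTGCACGTCCTTGTTCTATC-3'

Replace U with T to get the coding DNA strand: GATAGAACAAGGACGTGCAATCTAGTCCATAGACGTTTCTGAAGGTCGTGTGCTACTGCCTGCACTCGGCCGTGT. The template strand is its reverse complement (complement CTATCTTGTTCCTGCACGTTAGATCAGGTATCTGCAAAGACTTCCAGCACACGATGACGGACGTGAGCCGGCACA, then reverse).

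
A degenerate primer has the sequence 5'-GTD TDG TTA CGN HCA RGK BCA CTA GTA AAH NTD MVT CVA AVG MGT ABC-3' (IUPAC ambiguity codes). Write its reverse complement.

Standard pairs A↔T, G↔C; ambiguity codes pair R↔Y, M↔K, B↔V, D↔H, N↔N. Complement (CAHAHCAATGCNDGTYCMVGTGATCATTTDNAHKBAGBTTBCKCATVG), then reverse for 5'→3'.

5'-GVTACKCBTTBGABKHANDTTTACTAGTGVMCYTGDNCGTAACHAHAC-3'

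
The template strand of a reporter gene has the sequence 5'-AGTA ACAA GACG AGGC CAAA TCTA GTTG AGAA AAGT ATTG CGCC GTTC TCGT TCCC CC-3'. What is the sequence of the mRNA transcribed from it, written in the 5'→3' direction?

5'-GGGGGAACGAGAACGGCGCAAUACUUUUCUCAACUAGAUUUGGCCUCGUCUUGUUACU-3'

The mRNA has the sequence of the coding strand (reverse complement of the template) with T→U. Reverse complement of AGTAACAAGACGAGGCCAAATCTAGTTGAGAAAAGTATTGCGCCGTTCTCGTTCCCCC is GGGGGAACGAGAACGGCGCAATACTTTTCTCAACTAGATTTGGCCTCGTCTTGTTACT; then T→U.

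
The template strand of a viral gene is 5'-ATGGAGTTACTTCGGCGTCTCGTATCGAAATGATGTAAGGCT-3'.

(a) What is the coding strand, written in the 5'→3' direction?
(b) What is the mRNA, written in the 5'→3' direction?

(a) 5'-AGCCTTACATCATTTCGATACGAGACGCCGAAGTAACTCCAT-3'
(b) 5′-AGCCUUACAUCAUUUCGAUACGAGACGCCGAAGUAACUCCAU-3′

(a) The coding strand is the reverse complement of the template: complement TACCTCAATGAAGCCGCAGAGCATAGCTTTACTACATTCCGA, then reverse.
(b) mRNA has the coding-strand sequence with T→U.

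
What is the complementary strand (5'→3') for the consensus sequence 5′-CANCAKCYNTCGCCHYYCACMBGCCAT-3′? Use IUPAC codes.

Standard pairs A↔T, G↔C; ambiguity codes pair Y↔R, M↔K, B↔V, H↔D, N↔N. Complement (GTNGTMGRNAGCGGDRRGTGKVCGGTA), then reverse for 5'→3'.

5'-ATGGCVKGTGRRDGGCGANRGMTGNTG-3'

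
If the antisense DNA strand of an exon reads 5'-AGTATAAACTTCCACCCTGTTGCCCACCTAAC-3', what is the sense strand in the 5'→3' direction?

The coding strand is complementary and antiparallel to the template: take the complement (A↔T, G↔C) and reverse.

5′-GTTAGGTGGGCAACAGGGTGGAAGTTTATACT-3′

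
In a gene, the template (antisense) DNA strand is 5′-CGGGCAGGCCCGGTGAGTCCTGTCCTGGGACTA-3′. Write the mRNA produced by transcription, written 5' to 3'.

5'-UAGUCCCAGGACAGGACUCACCGGGCCUGCCCG-3'

The mRNA has the sequence of the coding strand (reverse complement of the template) with T→U. Reverse complement of CGGGCAGGCCCGGTGAGTCCTGTCCTGGGACTA is TAGTCCCAGGACAGGACTCACCGGGCCTGCCCG; then T→U.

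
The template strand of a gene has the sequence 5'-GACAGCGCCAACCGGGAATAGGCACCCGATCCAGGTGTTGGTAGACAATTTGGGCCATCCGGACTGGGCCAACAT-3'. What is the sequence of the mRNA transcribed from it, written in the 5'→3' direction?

The mRNA has the sequence of the coding strand (reverse complement of the template) with T→U. Reverse complement of GACAGCGCCAACCGGGAATAGGCACCCGATCCAGGTGTTGGTAGACAATTTGGGCCATCCGGACTGGGCCAACAT is ATGTTGGCCCAGTCCGGATGGCCCAAATTGTCTACCAACACCTGGATCGGGTGCCTATTCCCGGTTGGCGCTGTC; then T→U.

5'-AUGUUGGCCCAGUCCGGAUGGCCCAAAUUGUCUACCAACACCUGGAUCGGGUGCCUAUUCCCGGUUGGCGCUGUC-3'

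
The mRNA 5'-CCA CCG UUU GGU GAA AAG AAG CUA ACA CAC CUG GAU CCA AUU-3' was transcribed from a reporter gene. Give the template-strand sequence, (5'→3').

Replace U with T to get the coding DNA strand: CCACCGTTTGGTGAAAAGAAGCTAACACACCTGGATCCAATT. The template strand is its reverse complement (complement GGTGGCAAACCACTTTTCTTCGATTGTGTGGACCTAGGTTAA, then reverse).

5'-AATTGGATCCAGGTGTGTTAGCTTCTTTTCACCAAACGGTGG-3'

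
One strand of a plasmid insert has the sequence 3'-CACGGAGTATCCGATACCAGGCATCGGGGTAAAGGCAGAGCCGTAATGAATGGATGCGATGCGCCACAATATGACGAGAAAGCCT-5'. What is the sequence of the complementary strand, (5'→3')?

The strand is given 3'→5', so its complement runs 5'→3' in the same left-to-right order: pair each base A↔T, G↔C.

5′-GTGCCTCATAGGCTATGGTCCGTAGCCCCATTTCCGTCTCGGCATTACTTACCTACGCTACGCGGTGTTATACTGCTCTTTCGGA-3′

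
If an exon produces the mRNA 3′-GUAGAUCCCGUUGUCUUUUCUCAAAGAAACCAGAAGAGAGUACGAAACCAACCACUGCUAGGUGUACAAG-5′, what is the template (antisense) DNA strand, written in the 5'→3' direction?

5′-CATCTAGGGCAACAGAAAAGAGTTTCTTTGGTCTTCTCTCATGCTTTGGTTGGTGACGATCCACATGTTC-3′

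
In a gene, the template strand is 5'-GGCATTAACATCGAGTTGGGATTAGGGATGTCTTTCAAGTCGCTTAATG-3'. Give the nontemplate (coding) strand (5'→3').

The coding strand is complementary and antiparallel to the template: take the complement (A↔T, G↔C) and reverse.

5′-CATTAAGCGACTTGAAAGACATCCCTAATCCCAACTCGATGTTAATGCC-3′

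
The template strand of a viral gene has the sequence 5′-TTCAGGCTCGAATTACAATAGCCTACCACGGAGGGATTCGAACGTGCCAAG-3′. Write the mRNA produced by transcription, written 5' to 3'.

5'-CUUGGCACGUUCGAAUCCCUCCGUGGUAGGCUAUUGUAAUUCGAGCCUGAA-3'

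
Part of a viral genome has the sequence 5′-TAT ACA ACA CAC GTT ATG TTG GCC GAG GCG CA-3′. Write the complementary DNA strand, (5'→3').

The complement of TATACAACACACGTTATGTTGGCCGAGGCGCA is ATATGTTGTGTGCAATACAACCGGCTCCGCGT (A↔T, G↔C). DNA strands are antiparallel, so the complementary strand runs 3'→5'; reversing gives the 5'→3' form.

5'-TGCGCCTCGGCCAACATAACGTGTGTTGTATA-3'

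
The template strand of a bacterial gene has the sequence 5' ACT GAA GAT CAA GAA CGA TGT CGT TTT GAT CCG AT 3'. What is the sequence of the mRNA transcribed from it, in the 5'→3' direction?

RNA polymerase reads the template 3'→5' and synthesizes mRNA 5'→3' by base-pairing (A→U, T→A, G↔C). The complement of the template is TGACTTCTAGTTCTTGCTACAGCAAAACTAGGCTA; antiparallel, so 5'→3' the coding strand is ATCGGATCAAAACGACATCGTTCTTGATCTTCAGT. Replace T with U for the mRNA.

5'-AUCGGAUCAAAACGACAUCGUUCUUGAUCUUCAGU-3'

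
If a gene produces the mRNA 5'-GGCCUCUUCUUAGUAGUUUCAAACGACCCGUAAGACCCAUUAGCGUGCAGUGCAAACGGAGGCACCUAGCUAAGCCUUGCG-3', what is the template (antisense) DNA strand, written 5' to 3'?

5'-CGCAAGGCTTAGCTAGGTGCCTCCGTTTGCACTGCACGCTAATGGGTCTTACGGGTCGTTTGAAACTACTAAGAAGAGGCC-3'

Replace U with T to get the coding DNA strand: GGCCTCTTCTTAGTAGTTTCAAACGACCCGTAAGACCCATTAGCGTGCAGTGCAAACGGAGGCACCTAGCTAAGCCTTGCG. The template strand is its reverse complement (complement CCGGAGAAGAATCATCAAAGTTTGCTGGGCATTCTGGGTAATCGCACGTCACGTTTGCCTCCGTGGATCGATTCGGAACGC, then reverse).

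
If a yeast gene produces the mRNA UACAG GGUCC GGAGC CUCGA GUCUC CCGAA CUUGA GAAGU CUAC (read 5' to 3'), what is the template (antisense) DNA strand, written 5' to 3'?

Replace U with T to get the coding DNA strand: TACAGGGTCCGGAGCCTCGAGTCTCCCGAACTTGAGAAGTCTAC. The template strand is its reverse complement (complement ATGTCCCAGGCCTCGGAGCTCAGAGGGCTTGAACTCTTCAGATG, then reverse).

5'-GTAGACTTCTCAAGTTCGGGAGACTCGAGGCTCCGGACCCTGTA-3'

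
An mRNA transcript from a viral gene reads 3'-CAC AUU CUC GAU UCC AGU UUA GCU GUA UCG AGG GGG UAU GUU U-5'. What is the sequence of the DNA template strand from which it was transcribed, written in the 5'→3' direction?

Written 5'→3' the mRNA is UUUGUAUGGGGGAGCUAUGUCGAUUUGACCUUAGCUCUUACAC, so the coding DNA strand is TTTGTATGGGGGAGCTATGTCGATTTGACCTTAGCTCTTACAC. The template is its reverse complement.

5'-GTGTAAGAGCTAAGGTCAAATCGACATAGCTCCCCCATACAAA-3'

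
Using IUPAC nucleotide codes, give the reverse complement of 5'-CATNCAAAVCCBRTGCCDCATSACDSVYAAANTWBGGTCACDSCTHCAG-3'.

5'-CTGDAGSHGTGACCVWANTTTRBSHGTSATGHGGCAYVGGBTTTGNATG-3'

Standard pairs A↔T, G↔C; ambiguity codes pair R↔Y, W↔W, S↔S, B↔V, D↔H, N↔N. Complement (GTANGTTTBGGVYACGGHGTASTGHSBRTTTNAWVCCAGTGHSGADGTC), then reverse for 5'→3'.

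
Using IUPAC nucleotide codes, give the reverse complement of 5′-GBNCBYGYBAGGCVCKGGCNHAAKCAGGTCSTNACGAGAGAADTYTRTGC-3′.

5'-GCAYARAHTTCTCTCGTNASGACCTGMTTDNGCCMGBGCCTVRCRVGNVC-3'

Standard pairs A↔T, G↔C; ambiguity codes pair R↔Y, K↔M, S↔S, B↔V, D↔H, N↔N. Complement (CVNGVRCRVTCCGBGMCCGNDTTMGTCCAGSANTGCTCTCTTHARAYACG), then reverse for 5'→3'.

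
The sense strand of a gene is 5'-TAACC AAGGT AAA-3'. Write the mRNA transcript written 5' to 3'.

5′-UAACCAAGGUAAA-3′

mRNA has the coding-strand sequence with U in place of T.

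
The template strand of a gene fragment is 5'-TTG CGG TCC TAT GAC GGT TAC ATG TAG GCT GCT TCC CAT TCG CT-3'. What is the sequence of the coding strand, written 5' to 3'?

5'-AGCGAATGGGAAGCAGCCTACATGTAACCGTCATAGGACCGCAA-3'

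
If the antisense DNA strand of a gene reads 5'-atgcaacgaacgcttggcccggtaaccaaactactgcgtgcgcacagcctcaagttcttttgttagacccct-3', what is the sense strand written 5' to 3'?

The coding strand is complementary and antiparallel to the template: take the complement (A↔T, G↔C) and reverse.

5′-AGGGGTCTAACAAAAGAACTTGAGGCTGTGCGCACGCAGTAGTTTGGTTACCGGGCCAAGCGTTCGTTGCAT-3′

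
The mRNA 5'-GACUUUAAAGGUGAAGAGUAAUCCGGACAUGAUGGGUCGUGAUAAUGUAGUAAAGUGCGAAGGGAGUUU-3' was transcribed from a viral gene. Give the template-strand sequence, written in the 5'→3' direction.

5'-AAACTCCCTTCGCACTTTACTACATTATCACGACCCATCATGTCCGGATTACTCTTCACCTTTAAAGTC-3'

Replace U with T to get the coding DNA strand: GACTTTAAAGGTGAAGAGTAATCCGGACATGATGGGTCGTGATAATGTAGTAAAGTGCGAAGGGAGTTT. The template strand is its reverse complement (complement CTGAAATTTCCACTTCTCATTAGGCCTGTACTACCCAGCACTATTACATCATTTCACGCTTCCCTCAAA, then reverse).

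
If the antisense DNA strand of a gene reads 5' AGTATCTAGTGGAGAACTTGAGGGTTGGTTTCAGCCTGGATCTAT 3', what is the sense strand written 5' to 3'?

5'-ATAGATCCAGGCTGAAACCAACCCTCAAGTTCTCCACTAGATACT-3'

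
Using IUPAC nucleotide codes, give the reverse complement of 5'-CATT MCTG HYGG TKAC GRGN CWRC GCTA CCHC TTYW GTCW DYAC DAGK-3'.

5'-MCTHGTRHWGACWRAAGDGGTAGCGYWGNCYCGTMACCRDCAGKAATG-3'

Standard pairs A↔T, G↔C; ambiguity codes pair R↔Y, M↔K, W↔W, D↔H, N↔N. Complement (GTAAKGACDRCCAMTGCYCNGWYGCGATGGDGAARWCAGWHRTGHTCM), then reverse for 5'→3'.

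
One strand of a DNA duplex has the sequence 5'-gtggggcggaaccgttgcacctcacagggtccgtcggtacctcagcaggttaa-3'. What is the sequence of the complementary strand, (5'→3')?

5′-TTAACCTGCTGAGGTACCGACGGACCCTGTGAGGTGCAACGGTTCCGCCCCAC-3′

The complement of GTGGGGCGGAACCGTTGCACCTCACAGGGTCCGTCGGTACCTCAGCAGGTTAA is CACCCCGCCTTGGCAACGTGGAGTGTCCCAGGCAGCCATGGAGTCGTCCAATT (A↔T, G↔C). DNA strands are antiparallel, so the complementary strand runs 3'→5'; reversing gives the 5'→3' form.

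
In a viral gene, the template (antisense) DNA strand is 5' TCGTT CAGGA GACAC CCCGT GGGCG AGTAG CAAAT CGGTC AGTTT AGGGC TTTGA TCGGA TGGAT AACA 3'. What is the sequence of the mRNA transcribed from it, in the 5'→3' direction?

5'-UGUUAUCCAUCCGAUCAAAGCCCUAAACUGACCGAUUUGCUACUCGCCCACGGGGUGUCUCCUGAACGA-3'

The mRNA has the sequence of the coding strand (reverse complement of the template) with T→U. Reverse complement of TCGTTCAGGAGACACCCCGTGGGCGAGTAGCAAATCGGTCAGTTTAGGGCTTTGATCGGATGGATAACA is TGTTATCCATCCGATCAAAGCCCTAAACTGACCGATTTGCTACTCGCCCACGGGGTGTCTCCTGAACGA; then T→U.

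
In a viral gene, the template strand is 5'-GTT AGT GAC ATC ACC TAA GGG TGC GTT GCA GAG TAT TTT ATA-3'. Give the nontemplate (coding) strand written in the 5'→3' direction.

5'-TATAAAATACTCTGCAACGCACCCTTAGGTGATGTCACTAAC-3'

The coding strand is complementary and antiparallel to the template: take the complement (A↔T, G↔C) and reverse.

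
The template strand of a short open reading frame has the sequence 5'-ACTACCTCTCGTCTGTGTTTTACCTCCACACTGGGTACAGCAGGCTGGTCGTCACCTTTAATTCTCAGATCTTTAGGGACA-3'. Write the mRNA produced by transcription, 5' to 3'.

The mRNA has the sequence of the coding strand (reverse complement of the template) with T→U. Reverse complement of ACTACCTCTCGTCTGTGTTTTACCTCCACACTGGGTACAGCAGGCTGGTCGTCACCTTTAATTCTCAGATCTTTAGGGACA is TGTCCCTAAAGATCTGAGAATTAAAGGTGACGACCAGCCTGCTGTACCCAGTGTGGAGGTAAAACACAGACGAGAGGTAGT; then T→U.

5'-UGUCCCUAAAGAUCUGAGAAUUAAAGGUGACGACCAGCCUGCUGUACCCAGUGUGGAGGUAAAACACAGACGAGAGGUAGU-3'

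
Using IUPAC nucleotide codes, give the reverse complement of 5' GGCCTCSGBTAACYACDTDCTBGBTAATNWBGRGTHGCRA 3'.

5'-TYGCDACYCVWNATTAVCVAGHAHGTRGTTAVCSGAGGCC-3'

Standard pairs A↔T, G↔C; ambiguity codes pair R↔Y, W↔W, S↔S, B↔V, D↔H, N↔N. Complement (CCGGAGSCVATTGRTGHAHGAVCVATTANWVCYCADCGYT), then reverse for 5'→3'.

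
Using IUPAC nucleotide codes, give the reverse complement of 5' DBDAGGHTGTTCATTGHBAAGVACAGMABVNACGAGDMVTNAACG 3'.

5'-CGTTNABKHCTCGTNBVTKCTGTBCTTVDCAATGAACADCCTHVH-3'

Standard pairs A↔T, G↔C; ambiguity codes pair M↔K, B↔V, D↔H, N↔N. Complement (HVHTCCDACAAGTAACDVTTCBTGTCKTVBNTGCTCHKBANTTGC), then reverse for 5'→3'.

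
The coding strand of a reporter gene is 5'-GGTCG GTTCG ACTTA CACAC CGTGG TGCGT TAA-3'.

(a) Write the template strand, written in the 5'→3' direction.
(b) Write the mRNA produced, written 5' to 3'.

(a) The template strand is the reverse complement of the coding strand: complement CCAGCCAAGCTGAATGTGTGGCACCACGCAATT, then reverse.
(b) mRNA matches the coding strand with T→U.

(a) 5'-TTAACGCACCACGGTGTGTAAGTCGAACCGACC-3'
(b) 5'-GGUCGGUUCGACUUACACACCGUGGUGCGUUAA-3'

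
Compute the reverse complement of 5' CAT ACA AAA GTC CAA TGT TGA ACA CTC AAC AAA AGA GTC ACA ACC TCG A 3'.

5'-TCGAGGTTGTGACTCTTTTGTTGAGTGTTCAACATTGGACTTTTGTATG-3'

Complement each base (A↔T, G↔C): GTATGTTTTCAGGTTACAACTTGTGAGTTGTTTTCTCAGTGTTGGAGCT. Then reverse.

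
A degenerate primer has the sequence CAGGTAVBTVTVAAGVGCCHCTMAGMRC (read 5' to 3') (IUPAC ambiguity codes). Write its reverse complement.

5′-GYKCTKAGDGGCBCTTBABAVBTACCTG-3′

Standard pairs A↔T, G↔C; ambiguity codes pair R↔Y, M↔K, B↔V, H↔D. Complement (GTCCATBVABABTTCBCGGDGAKTCKYG), then reverse for 5'→3'.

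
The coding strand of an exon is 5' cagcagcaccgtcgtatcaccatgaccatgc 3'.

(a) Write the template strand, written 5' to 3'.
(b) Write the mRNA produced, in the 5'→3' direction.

(a) The template strand is the reverse complement of the coding strand: complement GTCGTCGTGGCAGCATAGTGGTACTGGTACG, then reverse.
(b) mRNA matches the coding strand with T→U.

(a) 5'-GCATGGTCATGGTGATACGACGGTGCTGCTG-3'
(b) 5'-CAGCAGCACCGUCGUAUCACCAUGACCAUGC-3'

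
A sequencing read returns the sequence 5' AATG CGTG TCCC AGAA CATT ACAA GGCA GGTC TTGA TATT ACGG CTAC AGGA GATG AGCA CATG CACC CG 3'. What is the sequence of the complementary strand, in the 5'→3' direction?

5'-CGGGTGCATGTGCTCATCTCCTGTAGCCGTAATATCAAGACCTGCCTTGTAATGTTCTGGGACACGCATT-3'

The complement of AATGCGTGTCCCAGAACATTACAAGGCAGGTCTTGATATTACGGCTACAGGAGATGAGCACATGCACCCG is TTACGCACAGGGTCTTGTAATGTTCCGTCCAGAACTATAATGCCGATGTCCTCTACTCGTGTACGTGGGC (A↔T, G↔C). DNA strands are antiparallel, so the complementary strand runs 3'→5'; reversing gives the 5'→3' form.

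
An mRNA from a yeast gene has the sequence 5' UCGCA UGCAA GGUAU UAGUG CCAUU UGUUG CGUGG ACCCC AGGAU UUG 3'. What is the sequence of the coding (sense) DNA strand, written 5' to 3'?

5′-TCGCATGCAAGGTATTAGTGCCATTTGTTGCGTGGACCCCAGGATTTG-3′

The coding DNA strand has the same 5'→3' sequence as the mRNA with U replaced by T.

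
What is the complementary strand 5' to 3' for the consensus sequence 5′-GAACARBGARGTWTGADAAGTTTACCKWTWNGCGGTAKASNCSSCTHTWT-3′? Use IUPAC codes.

5'-AWADAGSSGNSTMTACCGCNWAWMGGTAAACTTHTCAWACYTCVYTGTTC-3'

Standard pairs A↔T, G↔C; ambiguity codes pair R↔Y, K↔M, W↔W, S↔S, B↔V, D↔H, N↔N. Complement (CTTGTYVCTYCAWACTHTTCAAATGGMWAWNCGCCATMTSNGSSGADAWA), then reverse for 5'→3'.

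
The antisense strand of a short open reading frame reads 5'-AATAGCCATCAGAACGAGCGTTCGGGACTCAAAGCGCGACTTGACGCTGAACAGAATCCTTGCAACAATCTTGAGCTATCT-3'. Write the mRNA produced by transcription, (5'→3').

The mRNA has the sequence of the coding strand (reverse complement of the template) with T→U. Reverse complement of AATAGCCATCAGAACGAGCGTTCGGGACTCAAAGCGCGACTTGACGCTGAACAGAATCCTTGCAACAATCTTGAGCTATCT is AGATAGCTCAAGATTGTTGCAAGGATTCTGTTCAGCGTCAAGTCGCGCTTTGAGTCCCGAACGCTCGTTCTGATGGCTATT; then T→U.

5'-AGAUAGCUCAAGAUUGUUGCAAGGAUUCUGUUCAGCGUCAAGUCGCGCUUUGAGUCCCGAACGCUCGUUCUGAUGGCUAUU-3'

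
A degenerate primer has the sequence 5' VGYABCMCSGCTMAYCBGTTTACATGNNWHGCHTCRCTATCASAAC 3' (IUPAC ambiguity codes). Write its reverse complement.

5'-GTTSTGATAGYGADGCDWNNCATGTAAACVGRTKAGCSGKGVTRCB-3'

Standard pairs A↔T, G↔C; ambiguity codes pair R↔Y, M↔K, W↔W, S↔S, B↔V, H↔D, N↔N. Complement (BCRTVGKGSCGAKTRGVCAAATGTACNNWDCGDAGYGATAGTSTTG), then reverse for 5'→3'.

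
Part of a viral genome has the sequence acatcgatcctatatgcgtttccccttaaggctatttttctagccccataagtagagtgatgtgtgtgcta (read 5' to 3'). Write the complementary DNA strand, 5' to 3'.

The complement of ACATCGATCCTATATGCGTTTCCCCTTAAGGCTATTTTTCTAGCCCCATAAGTAGAGTGATGTGTGTGCTA is TGTAGCTAGGATATACGCAAAGGGGAATTCCGATAAAAAGATCGGGGTATTCATCTCACTACACACACGAT (A↔T, G↔C). DNA strands are antiparallel, so the complementary strand runs 3'→5'; reversing gives the 5'→3' form.

5'-TAGCACACACATCACTCTACTTATGGGGCTAGAAAAATAGCCTTAAGGGGAAACGCATATAGGATCGATGT-3'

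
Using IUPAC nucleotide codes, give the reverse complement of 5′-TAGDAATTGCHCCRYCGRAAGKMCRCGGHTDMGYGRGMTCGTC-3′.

Standard pairs A↔T, G↔C; ambiguity codes pair R↔Y, M↔K, D↔H. Complement (ATCHTTAACGDGGYRGCYTTCMKGYGCCDAHKCRCYCKAGCAG), then reverse for 5'→3'.

5'-GACGAKCYCRCKHADCCGYGKMCTTYCGRYGGDGCAATTHCTA-3'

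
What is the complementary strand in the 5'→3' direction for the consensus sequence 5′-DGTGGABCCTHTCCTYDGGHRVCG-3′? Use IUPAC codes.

5′-CGBYDCCHRAGGADAGGVTCCACH-3′

Standard pairs A↔T, G↔C; ambiguity codes pair R↔Y, B↔V, D↔H. Complement (HCACCTVGGADAGGARHCCDYBGC), then reverse for 5'→3'.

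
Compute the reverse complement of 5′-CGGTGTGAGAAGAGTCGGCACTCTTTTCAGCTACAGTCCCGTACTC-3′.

5'-GAGTACGGGACTGTAGCTGAAAAGAGTGCCGACTCTTCTCACACCG-3'

Complement each base (A↔T, G↔C): GCCACACTCTTCTCAGCCGTGAGAAAAGTCGATGTCAGGGCATGAG. Then reverse.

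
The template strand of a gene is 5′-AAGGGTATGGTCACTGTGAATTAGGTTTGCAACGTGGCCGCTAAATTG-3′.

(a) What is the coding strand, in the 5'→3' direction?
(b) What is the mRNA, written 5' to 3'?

(a) 5'-CAATTTAGCGGCCACGTTGCAAACCTAATTCACAGTGACCATACCCTT-3'
(b) 5'-CAAUUUAGCGGCCACGUUGCAAACCUAAUUCACAGUGACCAUACCCUU-3'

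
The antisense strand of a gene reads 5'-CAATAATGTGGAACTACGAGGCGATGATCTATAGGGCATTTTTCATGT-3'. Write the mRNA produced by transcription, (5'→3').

The mRNA has the sequence of the coding strand (reverse complement of the template) with T→U. Reverse complement of CAATAATGTGGAACTACGAGGCGATGATCTATAGGGCATTTTTCATGT is ACATGAAAAATGCCCTATAGATCATCGCCTCGTAGTTCCACATTATTG; then T→U.

5'-ACAUGAAAAAUGCCCUAUAGAUCAUCGCCUCGUAGUUCCACAUUAUUG-3'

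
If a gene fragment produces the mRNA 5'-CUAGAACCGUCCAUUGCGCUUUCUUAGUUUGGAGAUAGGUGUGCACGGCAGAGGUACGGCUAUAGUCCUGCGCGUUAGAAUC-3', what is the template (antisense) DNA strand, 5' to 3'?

5'-GATTCTAACGCGCAGGACTATAGCCGTACCTCTGCCGTGCACACCTATCTCCAAACTAAGAAAGCGCAATGGACGGTTCTAG-3'

Replace U with T to get the coding DNA strand: CTAGAACCGTCCATTGCGCTTTCTTAGTTTGGAGATAGGTGTGCACGGCAGAGGTACGGCTATAGTCCTGCGCGTTAGAATC. The template strand is its reverse complement (complement GATCTTGGCAGGTAACGCGAAAGAATCAAACCTCTATCCACACGTGCCGTCTCCATGCCGATATCAGGACGCGCAATCTTAG, then reverse).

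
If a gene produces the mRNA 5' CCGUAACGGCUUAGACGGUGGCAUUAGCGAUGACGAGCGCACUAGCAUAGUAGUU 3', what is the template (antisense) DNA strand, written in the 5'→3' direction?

5'-AACTACTATGCTAGTGCGCTCGTCATCGCTAATGCCACCGTCTAAGCCGTTACGG-3'

Replace U with T to get the coding DNA strand: CCGTAACGGCTTAGACGGTGGCATTAGCGATGACGAGCGCACTAGCATAGTAGTT. The template strand is its reverse complement (complement GGCATTGCCGAATCTGCCACCGTAATCGCTACTGCTCGCGTGATCGTATCATCAA, then reverse).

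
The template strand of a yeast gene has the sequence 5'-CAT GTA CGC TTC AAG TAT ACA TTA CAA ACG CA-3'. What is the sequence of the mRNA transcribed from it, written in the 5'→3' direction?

5'-UGCGUUUGUAAUGUAUACUUGAAGCGUACAUG-3'

The mRNA has the sequence of the coding strand (reverse complement of the template) with T→U. Reverse complement of CATGTACGCTTCAAGTATACATTACAAACGCA is TGCGTTTGTAATGTATACTTGAAGCGTACATG; then T→U.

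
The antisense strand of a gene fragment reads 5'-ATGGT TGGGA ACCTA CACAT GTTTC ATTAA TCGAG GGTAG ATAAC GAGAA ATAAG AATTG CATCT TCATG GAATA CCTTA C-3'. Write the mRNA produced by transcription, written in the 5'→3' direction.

5'-GUAAGGUAUUCCAUGAAGAUGCAAUUCUUAUUUCUCGUUAUCUACCCUCGAUUAAUGAAACAUGUGUAGGUUCCCAACCAU-3'

The mRNA has the sequence of the coding strand (reverse complement of the template) with T→U. Reverse complement of ATGGTTGGGAACCTACACATGTTTCATTAATCGAGGGTAGATAACGAGAAATAAGAATTGCATCTTCATGGAATACCTTAC is GTAAGGTATTCCATGAAGATGCAATTCTTATTTCTCGTTATCTACCCTCGATTAATGAAACATGTGTAGGTTCCCAACCAT; then T→U.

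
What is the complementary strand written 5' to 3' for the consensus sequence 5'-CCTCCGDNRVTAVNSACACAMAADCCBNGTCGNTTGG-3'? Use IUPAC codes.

5′-CCAANCGACNVGGHTTKTGTGTSNBTABYNHCGGAGG-3′

Standard pairs A↔T, G↔C; ambiguity codes pair R↔Y, M↔K, S↔S, B↔V, D↔H, N↔N. Complement (GGAGGCHNYBATBNSTGTGTKTTHGGVNCAGCNAACC), then reverse for 5'→3'.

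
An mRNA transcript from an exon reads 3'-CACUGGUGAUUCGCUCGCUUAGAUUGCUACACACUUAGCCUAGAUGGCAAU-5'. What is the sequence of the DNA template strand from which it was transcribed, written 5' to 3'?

Written 5'→3' the mRNA is UAACGGUAGAUCCGAUUCACACAUCGUUAGAUUCGCUCGCUUAGUGGUCAC, so the coding DNA strand is TAACGGTAGATCCGATTCACACATCGTTAGATTCGCTCGCTTAGTGGTCAC. The template is its reverse complement.

5′-GTGACCACTAAGCGAGCGAATCTAACGATGTGTGAATCGGATCTACCGTTA-3′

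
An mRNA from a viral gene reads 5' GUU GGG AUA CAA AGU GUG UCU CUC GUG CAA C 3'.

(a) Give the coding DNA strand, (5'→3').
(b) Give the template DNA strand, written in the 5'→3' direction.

(a) The coding strand matches the mRNA with U→T.
(b) The template strand is the reverse complement of the coding strand.

(a) 5'-GTTGGGATACAAAGTGTGTCTCTCGTGCAAC-3'
(b) 5'-GTTGCACGAGAGACACACTTTGTATCCCAAC-3'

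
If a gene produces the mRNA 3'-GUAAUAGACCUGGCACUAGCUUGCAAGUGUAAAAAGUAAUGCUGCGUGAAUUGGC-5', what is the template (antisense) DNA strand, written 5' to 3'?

Written 5'→3' the mRNA is CGGUUAAGUGCGUCGUAAUGAAAAAUGUGAACGUUCGAUCACGGUCCAGAUAAUG, so the coding DNA strand is CGGTTAAGTGCGTCGTAATGAAAAATGTGAACGTTCGATCACGGTCCAGATAATG. The template is its reverse complement.

5'-CATTATCTGGACCGTGATCGAACGTTCACATTTTTCATTACGACGCACTTAACCG-3'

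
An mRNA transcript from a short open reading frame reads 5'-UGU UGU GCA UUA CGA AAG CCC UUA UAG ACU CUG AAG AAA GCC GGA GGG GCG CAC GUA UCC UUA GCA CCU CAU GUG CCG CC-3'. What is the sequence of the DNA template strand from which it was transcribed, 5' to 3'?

5'-GGCGGCACATGAGGTGCTAAGGATACGTGCGCCCCTCCGGCTTTCTTCAGAGTCTATAAGGGCTTTCGTAATGCACAACA-3'

Replace U with T to get the coding DNA strand: TGTTGTGCATTACGAAAGCCCTTATAGACTCTGAAGAAAGCCGGAGGGGCGCACGTATCCTTAGCACCTCATGTGCCGCC. The template strand is its reverse complement (complement ACAACACGTAATGCTTTCGGGAATATCTGAGACTTCTTTCGGCCTCCCCGCGTGCATAGGAATCGTGGAGTACACGGCGG, then reverse).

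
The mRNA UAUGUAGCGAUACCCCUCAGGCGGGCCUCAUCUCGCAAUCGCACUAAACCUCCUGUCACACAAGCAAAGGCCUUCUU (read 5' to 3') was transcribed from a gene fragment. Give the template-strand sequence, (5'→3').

5'-AAGAAGGCCTTTGCTTGTGTGACAGGAGGTTTAGTGCGATTGCGAGATGAGGCCCGCCTGAGGGGTATCGCTACATA-3'

Replace U with T to get the coding DNA strand: TATGTAGCGATACCCCTCAGGCGGGCCTCATCTCGCAATCGCACTAAACCTCCTGTCACACAAGCAAAGGCCTTCTT. The template strand is its reverse complement (complement ATACATCGCTATGGGGAGTCCGCCCGGAGTAGAGCGTTAGCGTGATTTGGAGGACAGTGTGTTCGTTTCCGGAAGAA, then reverse).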